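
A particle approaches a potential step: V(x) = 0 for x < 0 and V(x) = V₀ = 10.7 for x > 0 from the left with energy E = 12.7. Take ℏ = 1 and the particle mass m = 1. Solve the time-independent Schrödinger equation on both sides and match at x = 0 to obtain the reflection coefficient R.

R = 0.186

The wavenumbers are k₁ = √(2mE)/ℏ = 5.040 on the left and k₂ = √(2m(E − V₀))/ℏ = 2.000 on the right.
Matching ψ and ψ′ at x = 0 gives r = (k₁ − k₂)/(k₁ + k₂), so R = r² = 0.1865 and T = 1 − R = 0.8135.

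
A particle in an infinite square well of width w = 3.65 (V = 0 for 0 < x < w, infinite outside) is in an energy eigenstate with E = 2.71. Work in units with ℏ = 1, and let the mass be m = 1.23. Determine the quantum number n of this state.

From E_n = n²π²ℏ²/(2mw²) invert to n = √(2mw²E)/(πℏ).
n = (3.65/π) × √(2 × 1.23 × 2.71) = 3.000 → n = 3.

n = 3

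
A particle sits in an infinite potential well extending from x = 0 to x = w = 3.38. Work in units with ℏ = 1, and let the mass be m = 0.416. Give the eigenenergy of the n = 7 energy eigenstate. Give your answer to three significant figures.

The infinite-well eigenfunctions ψ_n = √(2/w) sin(nπx/w) vanish at both walls, giving E_n = n²π²ℏ²/(2mw²).
E_7 = 7² × π² / (2 × 0.416 × 3.38²) = 50.88.

E = 50.9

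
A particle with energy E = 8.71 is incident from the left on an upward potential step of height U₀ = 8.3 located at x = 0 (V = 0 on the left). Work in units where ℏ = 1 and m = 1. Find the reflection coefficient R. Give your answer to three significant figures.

R = 0.414

The wavenumbers are k₁ = √(2mE)/ℏ = 4.174 on the left and k₂ = √(2m(E − U₀))/ℏ = 0.9055 on the right.
Continuity of ψ and ψ′ at the step yields the reflection amplitude r = (k₁ − k₂)/(k₁ + k₂) = 0.6434; thus R = |r|² = 0.4140, T = 0.5860.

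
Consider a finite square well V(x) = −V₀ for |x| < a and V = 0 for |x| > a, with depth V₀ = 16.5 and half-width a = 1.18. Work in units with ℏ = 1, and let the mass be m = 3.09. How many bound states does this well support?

N = 8

The dimensionless depth is z₀ = a√(2mV₀)/ℏ = 1.18 × √(102.0) = 11.92.
A new bound state (alternating even/odd) appears each time z₀ passes a multiple of π/2, so N = ⌊2z₀/π⌋ + 1 = ⌊7.586⌋ + 1 = 8.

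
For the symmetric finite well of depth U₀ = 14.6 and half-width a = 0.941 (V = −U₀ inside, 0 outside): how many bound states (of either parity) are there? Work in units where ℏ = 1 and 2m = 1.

N = 3

Define the well-strength parameter z₀ = (a/ℏ)√(2mU₀) = 0.941 × √(2·0.5·14.6) = 3.596.
The even/odd transcendental equations gain one root per π/2 in z₀, giving N = 1 + ⌊2z₀/π⌋ = 1 + ⌊2.289⌋ = 3.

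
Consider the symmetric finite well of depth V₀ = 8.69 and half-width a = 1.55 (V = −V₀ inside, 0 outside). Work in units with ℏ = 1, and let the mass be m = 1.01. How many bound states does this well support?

The dimensionless depth is z₀ = a√(2mV₀)/ℏ = 1.55 × √(17.55) = 6.494.
The even/odd transcendental equations gain one root per π/2 in z₀, giving N = 1 + ⌊2z₀/π⌋ = 1 + ⌊4.134⌋ = 5.

N = 5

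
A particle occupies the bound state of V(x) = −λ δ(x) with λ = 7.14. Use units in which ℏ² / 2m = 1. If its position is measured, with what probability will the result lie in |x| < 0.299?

The normalised bound state is ψ = √κ e^{−κ|x|} with κ = mλ/ℏ² = 3.570.
P(|x| < d) = ∫_{−d}^{d} κ e^{−2κ|x|} dx = 1 − e^{−2κd} = 1 − e^{−2.135} = 0.8817.

P = 0.882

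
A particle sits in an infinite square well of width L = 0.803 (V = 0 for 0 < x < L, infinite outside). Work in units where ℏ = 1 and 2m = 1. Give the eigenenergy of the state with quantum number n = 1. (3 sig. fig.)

Requiring ψ(0) = ψ(L) = 0 quantises k = nπ/L, hence E_n = ℏ²k²/2m = n²π²ℏ²/(2mL²).
E_1 = 1² × π² / (2 × 0.5 × 0.803²) = 15.31.

E = 15.3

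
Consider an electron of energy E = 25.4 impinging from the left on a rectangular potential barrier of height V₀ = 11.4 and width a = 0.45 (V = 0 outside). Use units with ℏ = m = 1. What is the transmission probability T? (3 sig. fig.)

T = 0.958

E > V₀: inside the barrier k₂ = √(2m(E − V₀))/ℏ = 5.292, k₂a = 2.381.
Matching at both interfaces gives T⁻¹ = 1 + V₀² sin²(k₂a) / [4E(E − V₀)] = 1.043, hence T = 0.958.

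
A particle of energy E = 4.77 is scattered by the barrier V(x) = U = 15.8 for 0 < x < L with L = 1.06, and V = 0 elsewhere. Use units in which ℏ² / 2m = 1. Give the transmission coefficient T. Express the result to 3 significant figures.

T = 0.00295

E < U: inside the barrier ψ ∝ e^{±κx} with κ = √(2m(U − E))/ℏ = 3.321.
κL = 3.520, sinh(κL) = 16.88.
Matching ψ, ψ′ at both faces gives T = [1 + U² sinh²(κL) / (4E(U − E))]⁻¹ = 1/339.2 = 0.00295.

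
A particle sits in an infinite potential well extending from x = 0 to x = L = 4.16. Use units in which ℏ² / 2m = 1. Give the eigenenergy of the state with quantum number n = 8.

E = 36.5

The infinite-well eigenfunctions ψ_n = √(2/L) sin(nπx/L) vanish at both walls, giving E_n = n²π²ℏ²/(2mL²).
E_8 = 8² × π² / (2 × 0.5 × 4.16²) = 36.50.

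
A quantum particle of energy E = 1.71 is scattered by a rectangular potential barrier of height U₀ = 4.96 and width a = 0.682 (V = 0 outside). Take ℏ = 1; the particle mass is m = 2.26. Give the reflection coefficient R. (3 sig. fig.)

E < U₀: inside the barrier ψ ∝ e^{±κx} with κ = √(2m(U₀ − E))/ℏ = 3.833.
κa = 2.614, sinh(κa) = 6.790.
Matching ψ, ψ′ at both faces gives T = [1 + U₀² sinh²(κa) / (4E(U₀ − E))]⁻¹ = 1/52.02 = 0.0192.
R = 1 − T = 0.981.

R = 0.981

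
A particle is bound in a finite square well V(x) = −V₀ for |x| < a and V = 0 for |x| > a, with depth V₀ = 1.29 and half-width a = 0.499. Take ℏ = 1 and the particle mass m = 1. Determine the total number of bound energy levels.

N = 1

The dimensionless depth is z₀ = a√(2mV₀)/ℏ = 0.499 × √(2.580) = 0.8015.
A new bound state (alternating even/odd) appears each time z₀ passes a multiple of π/2, so N = ⌊2z₀/π⌋ + 1 = ⌊0.5103⌋ + 1 = 1.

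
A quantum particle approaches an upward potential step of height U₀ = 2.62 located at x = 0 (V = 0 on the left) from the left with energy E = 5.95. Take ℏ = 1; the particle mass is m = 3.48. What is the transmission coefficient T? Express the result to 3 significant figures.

T = 0.979

On each side the TISE gives plane waves with k = √(2m(E − V))/ℏ: k₁ = √(2·3.48·5.95) = 6.435, k₂ = √(2·3.48·3.33) = 4.814.
Continuity of ψ and ψ′ at the step yields the reflection amplitude r = (k₁ − k₂)/(k₁ + k₂) = 0.1441; thus R = |r|² = 0.02076, T = 0.9792.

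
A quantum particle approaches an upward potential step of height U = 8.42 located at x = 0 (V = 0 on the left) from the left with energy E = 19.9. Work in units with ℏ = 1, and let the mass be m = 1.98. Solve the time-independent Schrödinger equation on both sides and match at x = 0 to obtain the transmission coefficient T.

On each side the TISE gives plane waves with k = √(2m(E − V))/ℏ: k₁ = √(2·1.98·19.9) = 8.877, k₂ = √(2·1.98·11.48) = 6.742.
Matching ψ and ψ′ at x = 0 gives r = (k₁ − k₂)/(k₁ + k₂), so R = r² = 0.01868 and T = 1 − R = 0.9813.

T = 0.981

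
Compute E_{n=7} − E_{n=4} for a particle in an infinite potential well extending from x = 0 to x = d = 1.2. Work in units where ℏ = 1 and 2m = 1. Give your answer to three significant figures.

ΔE = 226

E_n = n²π²ℏ²/(2md²), so ΔE = (7² − 4²) π²ℏ²/(2md²).
ΔE = 33 × π² / (2 × 0.5 × 1.2²) = 226.2.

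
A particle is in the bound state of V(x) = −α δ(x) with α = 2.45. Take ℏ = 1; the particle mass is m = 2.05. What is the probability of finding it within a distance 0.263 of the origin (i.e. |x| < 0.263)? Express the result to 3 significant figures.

P = 0.929

The normalised bound state is ψ = √κ e^{−κ|x|} with κ = mα/ℏ² = 5.023.
P(|x| < d) = ∫_{−d}^{d} κ e^{−2κ|x|} dx = 1 − e^{−2κd} = 1 − e^{−2.642} = 0.9288.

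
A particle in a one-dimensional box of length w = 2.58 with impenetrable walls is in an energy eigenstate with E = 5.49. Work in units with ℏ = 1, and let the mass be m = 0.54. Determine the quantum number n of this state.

n = 2

From E_n = n²π²ℏ²/(2mw²) invert to n = √(2mw²E)/(πℏ).
n = (2.58/π) × √(2 × 0.54 × 5.49) = 2.000 → n = 2.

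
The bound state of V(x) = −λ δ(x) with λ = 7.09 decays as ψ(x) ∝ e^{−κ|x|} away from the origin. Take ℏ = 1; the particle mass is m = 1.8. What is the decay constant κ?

Integrate −(ℏ²/2m)ψ'' − λδ(x)ψ = Eψ from −ε to +ε: the ψ'' term gives ψ'(0⁺) − ψ'(0⁻) and the δ term gives −(2mλ/ℏ²)ψ(0).
With ψ ∝ e^{−κ|x|} this yields −2κ = −2mλ/ℏ², so κ = mλ/ℏ² = 12.76.

κ = 12.8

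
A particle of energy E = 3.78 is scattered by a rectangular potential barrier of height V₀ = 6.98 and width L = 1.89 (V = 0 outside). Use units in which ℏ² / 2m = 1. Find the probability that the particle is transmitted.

E < V₀: inside the barrier ψ ∝ e^{±κx} with κ = √(2m(V₀ − E))/ℏ = 1.789.
κL = 3.381, sinh(κL) = 14.68.
Matching ψ, ψ′ at both faces gives T = [1 + V₀² sinh²(κL) / (4E(V₀ − E))]⁻¹ = 1/218.1 = 0.00459.

T = 0.00459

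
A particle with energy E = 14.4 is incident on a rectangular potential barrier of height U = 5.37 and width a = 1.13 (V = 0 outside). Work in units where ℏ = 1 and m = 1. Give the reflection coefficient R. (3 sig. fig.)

Above the barrier the interior wavenumber is k₂ = √(2m(E − U))/ℏ = 4.250, giving phase k₂a = 4.802.
Matching at both interfaces gives T⁻¹ = 1 + U² sin²(k₂a) / [4E(E − U)] = 1.055, hence T = 0.948.
R = 1 − T = 0.0521.

R = 0.0521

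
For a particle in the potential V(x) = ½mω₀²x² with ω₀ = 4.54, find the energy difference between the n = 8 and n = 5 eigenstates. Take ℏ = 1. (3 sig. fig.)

ΔE = 13.6

E_n = ℏω₀(n + ½), so ΔE = (8 − 5) ℏω₀ = 3 × 4.54 = 13.62.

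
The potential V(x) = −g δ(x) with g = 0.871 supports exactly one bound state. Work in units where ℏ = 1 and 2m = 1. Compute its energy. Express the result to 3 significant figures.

For x ≠ 0 the bound state is ψ ∝ e^{−κ|x|}; integrating the TISE across the delta gives the cusp condition 2κ = 2mg/ℏ², so κ = 0.4355.
Then E = −ℏ²κ²/(2m) = −mg²/(2ℏ²) = -0.1897.

E = -0.190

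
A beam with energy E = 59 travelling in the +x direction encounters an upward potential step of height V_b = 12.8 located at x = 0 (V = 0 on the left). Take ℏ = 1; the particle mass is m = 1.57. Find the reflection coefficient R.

On each side the TISE gives plane waves with k = √(2m(E − V))/ℏ: k₁ = √(2·1.57·59) = 13.61, k₂ = √(2·1.57·46.2) = 12.04.
Continuity of ψ and ψ′ at the step yields the reflection amplitude r = (k₁ − k₂)/(k₁ + k₂) = 0.06106; thus R = |r|² = 0.003729, T = 0.9963.

R = 0.00373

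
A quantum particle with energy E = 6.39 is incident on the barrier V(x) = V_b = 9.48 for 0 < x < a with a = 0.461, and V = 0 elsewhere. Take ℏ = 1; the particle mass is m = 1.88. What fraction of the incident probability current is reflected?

E < V_b: inside the barrier ψ ∝ e^{±κx} with κ = √(2m(V_b − E))/ℏ = 3.409.
κa = 1.571, sinh(κa) = 2.303.
The exact tunnelling result is T⁻¹ = 1 + V_b² sinh²(κa) / [4E(V_b − E)] = 7.034, so T = 0.142.
R = 1 − T = 0.858.

R = 0.858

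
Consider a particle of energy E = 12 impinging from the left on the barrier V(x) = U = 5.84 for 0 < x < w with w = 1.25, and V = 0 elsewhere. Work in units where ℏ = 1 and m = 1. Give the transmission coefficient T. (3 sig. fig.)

E > U: inside the barrier k₂ = √(2m(E − U))/ℏ = 3.510, k₂w = 4.387.
Matching at both interfaces gives T⁻¹ = 1 + U² sin²(k₂w) / [4E(E − U)] = 1.104, hence T = 0.906.

T = 0.906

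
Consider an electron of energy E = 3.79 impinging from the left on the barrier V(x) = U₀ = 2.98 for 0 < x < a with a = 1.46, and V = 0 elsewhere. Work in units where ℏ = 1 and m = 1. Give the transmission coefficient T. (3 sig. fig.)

E > U₀: inside the barrier k₂ = √(2m(E − U₀))/ℏ = 1.273, k₂a = 1.858.
T = [1 + U₀² sin²(k₂a) / (4E(E − U₀))]⁻¹ = 1/1.665 = 0.601.

T = 0.601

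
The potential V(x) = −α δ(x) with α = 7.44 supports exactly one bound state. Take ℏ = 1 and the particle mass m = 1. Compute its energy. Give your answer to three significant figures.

For x ≠ 0 the bound state is ψ ∝ e^{−κ|x|}; integrating the TISE across the delta gives the cusp condition 2κ = 2mα/ℏ², so κ = 7.440.
Then E = −ℏ²κ²/(2m) = −mα²/(2ℏ²) = -27.68.

E = -27.7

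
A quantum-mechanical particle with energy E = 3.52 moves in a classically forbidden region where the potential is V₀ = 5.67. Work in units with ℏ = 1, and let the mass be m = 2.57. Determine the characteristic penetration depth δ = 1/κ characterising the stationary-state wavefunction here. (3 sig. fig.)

δ = 0.301

Since E < V₀ the TISE in this region is ψ'' = κ²ψ with κ = √(2m(V₀ − E))/ℏ.
κ = √(2 × 2.57 × 2.15) = 3.324. The penetration depth is δ = 1/κ = 0.301.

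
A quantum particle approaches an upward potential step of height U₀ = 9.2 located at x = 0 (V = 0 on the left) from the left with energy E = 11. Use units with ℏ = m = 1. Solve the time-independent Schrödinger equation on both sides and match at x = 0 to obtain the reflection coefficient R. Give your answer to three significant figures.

On each side the TISE gives plane waves with k = √(2m(E − V))/ℏ: k₁ = √(2·1·11) = 4.690, k₂ = √(2·1·1.8) = 1.897.
Continuity of ψ and ψ′ at the step yields the reflection amplitude r = (k₁ − k₂)/(k₁ + k₂) = 0.4240; thus R = |r|² = 0.1798, T = 0.8202.

R = 0.180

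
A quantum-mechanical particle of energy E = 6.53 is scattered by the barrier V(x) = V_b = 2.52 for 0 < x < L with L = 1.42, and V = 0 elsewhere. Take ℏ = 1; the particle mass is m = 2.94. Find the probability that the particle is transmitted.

T = 0.980

E > V_b: inside the barrier k₂ = √(2m(E − V_b))/ℏ = 4.856, k₂L = 6.895.
Matching at both interfaces gives T⁻¹ = 1 + V_b² sin²(k₂L) / [4E(E − V_b)] = 1.020, hence T = 0.980.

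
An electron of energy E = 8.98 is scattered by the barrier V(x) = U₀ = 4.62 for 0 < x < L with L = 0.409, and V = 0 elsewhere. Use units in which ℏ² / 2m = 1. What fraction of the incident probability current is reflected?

Above the barrier the interior wavenumber is k₂ = √(2m(E − U₀))/ℏ = 2.088, giving phase k₂L = 0.8540.
Matching at both interfaces gives T⁻¹ = 1 + U₀² sin²(k₂L) / [4E(E − U₀)] = 1.077, hence T = 0.928.
R = 1 − T = 0.0719.

R = 0.0719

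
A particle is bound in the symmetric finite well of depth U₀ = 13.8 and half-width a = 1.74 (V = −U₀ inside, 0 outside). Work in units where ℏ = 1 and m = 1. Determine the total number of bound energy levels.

N = 6

The dimensionless depth is z₀ = a√(2mU₀)/ℏ = 1.74 × √(27.60) = 9.141.
The even/odd transcendental equations gain one root per π/2 in z₀, giving N = 1 + ⌊2z₀/π⌋ = 1 + ⌊5.819⌋ = 6.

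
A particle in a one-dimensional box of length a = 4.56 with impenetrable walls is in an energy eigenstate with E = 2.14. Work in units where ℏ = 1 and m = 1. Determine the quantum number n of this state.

n = 3

For an infinite well E_n = n²π²ℏ²/(2ma²), so n = (a/πℏ)√(2mE).
n = (4.56/π) × √(2 × 1 × 2.14) = 3.003 → n = 3.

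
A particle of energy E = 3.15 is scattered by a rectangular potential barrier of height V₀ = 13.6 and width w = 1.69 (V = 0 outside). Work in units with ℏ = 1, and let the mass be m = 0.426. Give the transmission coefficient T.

T = 0.000119

Since E < V₀ the interior solution is evanescent with decay constant κ = √(2m(V₀ − E))/ℏ = 2.984.
κw = 5.043, sinh(κw) = 77.44.
Matching ψ, ψ′ at both faces gives T = [1 + V₀² sinh²(κw) / (4E(V₀ − E))]⁻¹ = 1/8425 = 0.000119.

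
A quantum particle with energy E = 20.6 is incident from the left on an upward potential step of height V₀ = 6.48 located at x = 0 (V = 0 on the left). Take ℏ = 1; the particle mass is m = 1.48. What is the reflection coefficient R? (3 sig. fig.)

On each side the TISE gives plane waves with k = √(2m(E − V))/ℏ: k₁ = √(2·1.48·20.6) = 7.809, k₂ = √(2·1.48·14.12) = 6.465.
Continuity of ψ and ψ′ at the step yields the reflection amplitude r = (k₁ − k₂)/(k₁ + k₂) = 0.09415; thus R = |r|² = 0.008863, T = 0.9911.

R = 0.00886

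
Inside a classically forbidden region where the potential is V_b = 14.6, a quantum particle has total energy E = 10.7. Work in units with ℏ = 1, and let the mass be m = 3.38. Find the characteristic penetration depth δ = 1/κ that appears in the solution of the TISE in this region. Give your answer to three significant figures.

δ = 0.195

Since E < V_b the TISE in this region is ψ'' = κ²ψ with κ = √(2m(V_b − E))/ℏ.
κ = √(2 × 3.38 × 3.9) = 5.135. The penetration depth is δ = 1/κ = 0.195.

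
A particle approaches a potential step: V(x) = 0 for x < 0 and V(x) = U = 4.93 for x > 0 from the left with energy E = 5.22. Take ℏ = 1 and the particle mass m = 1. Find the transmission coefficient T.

The wavenumbers are k₁ = √(2mE)/ℏ = 3.231 on the left and k₂ = √(2m(E − U))/ℏ = 0.7616 on the right.
Matching ψ and ψ′ at x = 0 gives r = (k₁ − k₂)/(k₁ + k₂), so R = r² = 0.3826 and T = 1 − R = 0.6174.

T = 0.617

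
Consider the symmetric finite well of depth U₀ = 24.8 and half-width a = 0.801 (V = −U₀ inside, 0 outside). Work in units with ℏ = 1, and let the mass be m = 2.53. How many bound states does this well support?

N = 6

The dimensionless depth is z₀ = a√(2mU₀)/ℏ = 0.801 × √(125.5) = 8.973.
The even/odd transcendental equations gain one root per π/2 in z₀, giving N = 1 + ⌊2z₀/π⌋ = 1 + ⌊5.712⌋ = 6.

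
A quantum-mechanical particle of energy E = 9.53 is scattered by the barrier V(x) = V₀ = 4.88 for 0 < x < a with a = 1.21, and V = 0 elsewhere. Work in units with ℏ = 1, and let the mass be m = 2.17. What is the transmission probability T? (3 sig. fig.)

T = 0.930

Above the barrier the interior wavenumber is k₂ = √(2m(E − V₀))/ℏ = 4.492, giving phase k₂a = 5.436.
Matching at both interfaces gives T⁻¹ = 1 + V₀² sin²(k₂a) / [4E(E − V₀)] = 1.075, hence T = 0.930.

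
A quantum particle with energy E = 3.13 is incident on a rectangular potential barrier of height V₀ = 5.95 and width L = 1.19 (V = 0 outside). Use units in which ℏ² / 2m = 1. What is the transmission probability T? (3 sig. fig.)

E < V₀: inside the barrier ψ ∝ e^{±κx} with κ = √(2m(V₀ − E))/ℏ = 1.679.
κL = 1.998, sinh(κL) = 3.621.
Matching ψ, ψ′ at both faces gives T = [1 + V₀² sinh²(κL) / (4E(V₀ − E))]⁻¹ = 1/14.14 = 0.0707.

T = 0.0707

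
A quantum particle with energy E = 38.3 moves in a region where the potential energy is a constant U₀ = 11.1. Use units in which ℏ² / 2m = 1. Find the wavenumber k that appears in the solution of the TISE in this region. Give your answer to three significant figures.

k = 5.22

With E > U₀ the solution is oscillatory, ψ ∝ e^{±ikx} with k = √(2m(E − U₀))/ℏ.
k = √(2 × 0.5 × 27.2) = 5.215.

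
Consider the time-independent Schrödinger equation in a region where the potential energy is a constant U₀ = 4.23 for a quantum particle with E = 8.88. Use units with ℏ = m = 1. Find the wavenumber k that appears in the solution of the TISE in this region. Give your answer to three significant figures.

With E > U₀ the solution is oscillatory, ψ ∝ e^{±ikx} with k = √(2m(E − U₀))/ℏ.
k = √(2 × 1 × 4.65) = 3.050.

k = 3.05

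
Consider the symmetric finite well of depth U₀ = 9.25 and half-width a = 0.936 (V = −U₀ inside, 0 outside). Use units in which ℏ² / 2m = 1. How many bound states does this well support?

The dimensionless depth is z₀ = a√(2mU₀)/ℏ = 0.936 × √(9.250) = 2.847.
The even/odd transcendental equations gain one root per π/2 in z₀, giving N = 1 + ⌊2z₀/π⌋ = 1 + ⌊1.812⌋ = 2.

N = 2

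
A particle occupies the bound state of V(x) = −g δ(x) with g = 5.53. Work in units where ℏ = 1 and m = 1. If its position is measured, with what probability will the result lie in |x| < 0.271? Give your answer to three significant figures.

The normalised bound state is ψ = √κ e^{−κ|x|} with κ = mg/ℏ² = 5.530.
P(|x| < d) = ∫_{−d}^{d} κ e^{−2κ|x|} dx = 1 − e^{−2κd} = 1 − e^{−2.997} = 0.9501.

P = 0.950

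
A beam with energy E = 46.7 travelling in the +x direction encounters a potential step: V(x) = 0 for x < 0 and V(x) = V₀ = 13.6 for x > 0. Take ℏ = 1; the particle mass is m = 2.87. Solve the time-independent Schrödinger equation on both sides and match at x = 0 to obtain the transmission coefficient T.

The wavenumbers are k₁ = √(2mE)/ℏ = 16.37 on the left and k₂ = √(2m(E − V₀))/ℏ = 13.78 on the right.
Matching ψ and ψ′ at x = 0 gives r = (k₁ − k₂)/(k₁ + k₂), so R = r² = 0.007369 and T = 1 − R = 0.9926.

T = 0.993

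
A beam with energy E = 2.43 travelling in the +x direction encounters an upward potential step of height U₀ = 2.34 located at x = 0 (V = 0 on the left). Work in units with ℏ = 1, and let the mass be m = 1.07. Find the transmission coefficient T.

T = 0.541

The wavenumbers are k₁ = √(2mE)/ℏ = 2.280 on the left and k₂ = √(2m(E − U₀))/ℏ = 0.4389 on the right.
Continuity of ψ and ψ′ at the step yields the reflection amplitude r = (k₁ − k₂)/(k₁ + k₂) = 0.6772; thus R = |r|² = 0.4586, T = 0.5414.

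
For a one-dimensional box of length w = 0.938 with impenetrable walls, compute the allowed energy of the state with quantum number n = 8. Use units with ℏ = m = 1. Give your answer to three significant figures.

The infinite-well eigenfunctions ψ_n = √(2/w) sin(nπx/w) vanish at both walls, giving E_n = n²π²ℏ²/(2mw²).
E_8 = 8² × π² / (2 × 1 × 0.938²) = 359.0.

E = 359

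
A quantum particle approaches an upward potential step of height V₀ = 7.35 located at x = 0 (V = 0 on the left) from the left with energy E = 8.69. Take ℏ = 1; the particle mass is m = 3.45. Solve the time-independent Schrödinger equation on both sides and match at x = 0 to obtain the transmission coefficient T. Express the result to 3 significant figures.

T = 0.810

On each side the TISE gives plane waves with k = √(2m(E − V))/ℏ: k₁ = √(2·3.45·8.69) = 7.743, k₂ = √(2·3.45·1.34) = 3.041.
Continuity of ψ and ψ′ at the step yields the reflection amplitude r = (k₁ − k₂)/(k₁ + k₂) = 0.4361; thus R = |r|² = 0.1902, T = 0.8098.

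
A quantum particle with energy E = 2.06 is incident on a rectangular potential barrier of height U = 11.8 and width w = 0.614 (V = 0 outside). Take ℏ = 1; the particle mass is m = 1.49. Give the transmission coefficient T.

E < U: inside the barrier ψ ∝ e^{±κx} with κ = √(2m(U − E))/ℏ = 5.388.
κw = 3.308, sinh(κw) = 13.65.
Matching ψ, ψ′ at both faces gives T = [1 + U² sinh²(κw) / (4E(U − E))]⁻¹ = 1/324.1 = 0.00309.

T = 0.00309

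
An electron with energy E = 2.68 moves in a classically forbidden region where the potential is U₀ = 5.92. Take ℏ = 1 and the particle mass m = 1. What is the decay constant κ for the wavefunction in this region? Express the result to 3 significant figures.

Since E < U₀ the TISE in this region is ψ'' = κ²ψ with κ = √(2m(U₀ − E))/ℏ.
κ = √(2 × 1 × 3.24) = 2.546.

κ = 2.55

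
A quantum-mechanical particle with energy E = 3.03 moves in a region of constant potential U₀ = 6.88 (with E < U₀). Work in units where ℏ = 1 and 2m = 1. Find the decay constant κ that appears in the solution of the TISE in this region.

κ = 1.96

Since E < U₀ the TISE in this region is ψ'' = κ²ψ with κ = √(2m(U₀ − E))/ℏ.
κ = √(2 × 0.5 × 3.85) = 1.962.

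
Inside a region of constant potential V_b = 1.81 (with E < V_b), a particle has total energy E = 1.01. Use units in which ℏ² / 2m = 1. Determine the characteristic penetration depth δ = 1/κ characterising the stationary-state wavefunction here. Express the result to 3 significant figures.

Since E < V_b the TISE in this region is ψ'' = κ²ψ with κ = √(2m(V_b − E))/ℏ.
κ = √(2 × 0.5 × 0.8) = 0.8944. The penetration depth is δ = 1/κ = 1.12.

δ = 1.12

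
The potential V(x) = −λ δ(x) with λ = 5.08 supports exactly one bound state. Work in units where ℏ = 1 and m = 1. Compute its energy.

For x ≠ 0 the bound state is ψ ∝ e^{−κ|x|}; integrating the TISE across the delta gives the cusp condition 2κ = 2mλ/ℏ², so κ = 5.080.
Then E = −ℏ²κ²/(2m) = −mλ²/(2ℏ²) = -12.90.

E = -12.9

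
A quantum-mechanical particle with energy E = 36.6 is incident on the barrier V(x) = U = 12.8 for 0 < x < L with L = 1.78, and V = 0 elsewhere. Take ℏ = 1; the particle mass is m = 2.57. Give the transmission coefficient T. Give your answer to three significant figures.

Above the barrier the interior wavenumber is k₂ = √(2m(E − U))/ℏ = 11.06, giving phase k₂L = 19.69.
T = [1 + U² sin²(k₂L) / (4E(E − U))]⁻¹ = 1/1.026 = 0.975.

T = 0.975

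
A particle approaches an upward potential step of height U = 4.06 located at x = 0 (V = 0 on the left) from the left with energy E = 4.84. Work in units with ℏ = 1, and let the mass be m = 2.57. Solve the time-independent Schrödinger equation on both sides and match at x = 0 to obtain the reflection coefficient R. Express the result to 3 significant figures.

R = 0.182

The wavenumbers are k₁ = √(2mE)/ℏ = 4.988 on the left and k₂ = √(2m(E − U))/ℏ = 2.002 on the right.
Matching ψ and ψ′ at x = 0 gives r = (k₁ − k₂)/(k₁ + k₂), so R = r² = 0.1824 and T = 1 − R = 0.8176.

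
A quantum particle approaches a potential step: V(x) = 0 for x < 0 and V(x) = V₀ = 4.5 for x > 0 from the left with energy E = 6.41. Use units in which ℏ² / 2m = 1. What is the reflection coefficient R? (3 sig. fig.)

The wavenumbers are k₁ = √(2mE)/ℏ = 2.532 on the left and k₂ = √(2m(E − V₀))/ℏ = 1.382 on the right.
Continuity of ψ and ψ′ at the step yields the reflection amplitude r = (k₁ − k₂)/(k₁ + k₂) = 0.2938; thus R = |r|² = 0.08630, T = 0.9137.

R = 0.0863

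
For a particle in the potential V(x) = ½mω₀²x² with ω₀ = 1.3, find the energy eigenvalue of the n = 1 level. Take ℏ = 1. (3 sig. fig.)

E = 1.95

The oscillator eigenvalues are E_n = ℏω₀(n + ½), so E_1 = 1.3 × 1.5 = 1.950.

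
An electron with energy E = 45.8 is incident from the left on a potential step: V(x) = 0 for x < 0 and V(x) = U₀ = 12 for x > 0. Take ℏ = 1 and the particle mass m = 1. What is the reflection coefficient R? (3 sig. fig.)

On each side the TISE gives plane waves with k = √(2m(E − V))/ℏ: k₁ = √(2·1·45.8) = 9.571, k₂ = √(2·1·33.8) = 8.222.
Continuity of ψ and ψ′ at the step yields the reflection amplitude r = (k₁ − k₂)/(k₁ + k₂) = 0.07581; thus R = |r|² = 0.005747, T = 0.9943.

R = 0.00575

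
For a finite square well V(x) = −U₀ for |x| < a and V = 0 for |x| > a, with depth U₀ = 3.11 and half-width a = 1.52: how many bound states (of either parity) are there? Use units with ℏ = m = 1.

Define the well-strength parameter z₀ = (a/ℏ)√(2mU₀) = 1.52 × √(2·1·3.11) = 3.791.
The even/odd transcendental equations gain one root per π/2 in z₀, giving N = 1 + ⌊2z₀/π⌋ = 1 + ⌊2.413⌋ = 3.

N = 3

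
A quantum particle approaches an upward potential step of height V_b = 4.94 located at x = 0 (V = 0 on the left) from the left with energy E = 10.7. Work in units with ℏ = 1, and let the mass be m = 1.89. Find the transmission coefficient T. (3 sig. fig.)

On each side the TISE gives plane waves with k = √(2m(E − V))/ℏ: k₁ = √(2·1.89·10.7) = 6.360, k₂ = √(2·1.89·5.76) = 4.666.
Matching ψ and ψ′ at x = 0 gives r = (k₁ − k₂)/(k₁ + k₂), so R = r² = 0.02359 and T = 1 − R = 0.9764.

T = 0.976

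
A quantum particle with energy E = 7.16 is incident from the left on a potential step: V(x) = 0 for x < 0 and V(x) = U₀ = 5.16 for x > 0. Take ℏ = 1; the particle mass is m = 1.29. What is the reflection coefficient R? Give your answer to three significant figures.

R = 0.0951

On each side the TISE gives plane waves with k = √(2m(E − V))/ℏ: k₁ = √(2·1.29·7.16) = 4.298, k₂ = √(2·1.29·2) = 2.272.
Continuity of ψ and ψ′ at the step yields the reflection amplitude r = (k₁ − k₂)/(k₁ + k₂) = 0.3085; thus R = |r|² = 0.09515, T = 0.9049.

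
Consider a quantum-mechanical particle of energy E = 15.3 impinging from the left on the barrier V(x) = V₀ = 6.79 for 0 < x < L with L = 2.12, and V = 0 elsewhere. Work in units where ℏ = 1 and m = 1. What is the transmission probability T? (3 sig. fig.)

Above the barrier the interior wavenumber is k₂ = √(2m(E − V₀))/ℏ = 4.126, giving phase k₂L = 8.746.
Matching at both interfaces gives T⁻¹ = 1 + V₀² sin²(k₂L) / [4E(E − V₀)] = 1.035, hence T = 0.966.

T = 0.966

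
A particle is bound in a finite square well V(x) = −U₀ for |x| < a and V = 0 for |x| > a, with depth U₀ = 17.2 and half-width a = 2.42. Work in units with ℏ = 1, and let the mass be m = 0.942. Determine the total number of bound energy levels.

N = 9

Define the well-strength parameter z₀ = (a/ℏ)√(2mU₀) = 2.42 × √(2·0.942·17.2) = 13.78.
The even/odd transcendental equations gain one root per π/2 in z₀, giving N = 1 + ⌊2z₀/π⌋ = 1 + ⌊8.770⌋ = 9.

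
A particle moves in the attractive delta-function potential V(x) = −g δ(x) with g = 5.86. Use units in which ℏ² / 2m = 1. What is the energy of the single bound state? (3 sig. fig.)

The bound state is ψ(x) = √κ e^{−κ|x|}. The derivative jump ψ'(0⁺) − ψ'(0⁻) = −(2mg/ℏ²)ψ(0) fixes κ = mg/ℏ² = 2.930.
Then E = −ℏ²κ²/(2m) = −mg²/(2ℏ²) = -8.585.

E = -8.58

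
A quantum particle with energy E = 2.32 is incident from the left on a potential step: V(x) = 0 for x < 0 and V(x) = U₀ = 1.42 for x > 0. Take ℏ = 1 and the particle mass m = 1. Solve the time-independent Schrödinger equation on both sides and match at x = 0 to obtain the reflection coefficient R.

R = 0.0540

On each side the TISE gives plane waves with k = √(2m(E − V))/ℏ: k₁ = √(2·1·2.32) = 2.154, k₂ = √(2·1·0.9) = 1.342.
Matching ψ and ψ′ at x = 0 gives r = (k₁ − k₂)/(k₁ + k₂), so R = r² = 0.05401 and T = 1 − R = 0.9460.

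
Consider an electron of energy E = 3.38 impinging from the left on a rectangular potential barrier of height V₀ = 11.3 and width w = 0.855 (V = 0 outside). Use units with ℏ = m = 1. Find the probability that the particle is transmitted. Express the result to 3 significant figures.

Since E < V₀ the interior solution is evanescent with decay constant κ = √(2m(V₀ − E))/ℏ = 3.980.
κw = 3.403, sinh(κw) = 15.01.
Matching ψ, ψ′ at both faces gives T = [1 + V₀² sinh²(κw) / (4E(V₀ − E))]⁻¹ = 1/269.6 = 0.00371.

T = 0.00371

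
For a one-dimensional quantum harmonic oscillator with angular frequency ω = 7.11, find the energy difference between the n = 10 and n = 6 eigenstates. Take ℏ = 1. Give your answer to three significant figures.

E_n = ℏω(n + ½), so ΔE = (10 − 6) ℏω = 4 × 7.11 = 28.44.

ΔE = 28.4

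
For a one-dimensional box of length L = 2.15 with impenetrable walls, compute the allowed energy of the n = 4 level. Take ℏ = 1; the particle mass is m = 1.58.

Requiring ψ(0) = ψ(L) = 0 quantises k = nπ/L, hence E_n = ℏ²k²/2m = n²π²ℏ²/(2mL²).
E_4 = 4² × π² / (2 × 1.58 × 2.15²) = 10.81.

E = 10.8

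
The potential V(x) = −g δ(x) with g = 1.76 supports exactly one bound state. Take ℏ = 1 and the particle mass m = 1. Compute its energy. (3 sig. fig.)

For x ≠ 0 the bound state is ψ ∝ e^{−κ|x|}; integrating the TISE across the delta gives the cusp condition 2κ = 2mg/ℏ², so κ = 1.760.
Then E = −ℏ²κ²/(2m) = −mg²/(2ℏ²) = -1.549.

E = -1.55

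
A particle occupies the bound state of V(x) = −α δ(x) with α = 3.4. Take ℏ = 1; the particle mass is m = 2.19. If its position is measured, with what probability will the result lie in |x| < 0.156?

P = 0.902

The normalised bound state is ψ = √κ e^{−κ|x|} with κ = mα/ℏ² = 7.446.
P(|x| < d) = ∫_{−d}^{d} κ e^{−2κ|x|} dx = 1 − e^{−2κd} = 1 − e^{−2.323} = 0.9020.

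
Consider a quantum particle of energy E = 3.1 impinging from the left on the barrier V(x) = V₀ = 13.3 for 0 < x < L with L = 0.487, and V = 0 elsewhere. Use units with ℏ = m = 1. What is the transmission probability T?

T = 0.0348

E < V₀: inside the barrier ψ ∝ e^{±κx} with κ = √(2m(V₀ − E))/ℏ = 4.517.
κL = 2.200, sinh(κL) = 4.455.
Matching ψ, ψ′ at both faces gives T = [1 + V₀² sinh²(κL) / (4E(V₀ − E))]⁻¹ = 1/28.76 = 0.0348.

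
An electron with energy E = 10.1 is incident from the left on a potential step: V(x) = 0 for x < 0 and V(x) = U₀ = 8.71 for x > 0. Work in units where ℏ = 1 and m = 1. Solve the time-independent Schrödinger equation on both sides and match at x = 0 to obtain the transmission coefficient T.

On each side the TISE gives plane waves with k = √(2m(E − V))/ℏ: k₁ = √(2·1·10.1) = 4.494, k₂ = √(2·1·1.39) = 1.667.
Matching ψ and ψ′ at x = 0 gives r = (k₁ − k₂)/(k₁ + k₂), so R = r² = 0.2105 and T = 1 − R = 0.7895.

T = 0.789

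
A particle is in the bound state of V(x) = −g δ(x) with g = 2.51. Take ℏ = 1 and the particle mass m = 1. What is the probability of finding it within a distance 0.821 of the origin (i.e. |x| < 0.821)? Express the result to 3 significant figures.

P = 0.984

The normalised bound state is ψ = √κ e^{−κ|x|} with κ = mg/ℏ² = 2.510.
P(|x| < d) = ∫_{−d}^{d} κ e^{−2κ|x|} dx = 1 − e^{−2κd} = 1 − e^{−4.121} = 0.9838.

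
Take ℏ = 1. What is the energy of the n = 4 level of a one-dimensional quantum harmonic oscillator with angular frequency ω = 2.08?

Using E_n = (n + ½)ℏω: E_4 = 4.5 × 2.08 = 9.360.

E = 9.36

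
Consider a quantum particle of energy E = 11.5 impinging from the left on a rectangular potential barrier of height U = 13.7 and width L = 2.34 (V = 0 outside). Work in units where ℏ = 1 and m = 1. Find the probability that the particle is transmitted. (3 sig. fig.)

E < U: inside the barrier ψ ∝ e^{±κx} with κ = √(2m(U − E))/ℏ = 2.098.
κL = 4.908, sinh(κL) = 67.71.
Matching ψ, ψ′ at both faces gives T = [1 + U² sinh²(κL) / (4E(U − E))]⁻¹ = 1/8504 = 0.000118.

T = 0.000118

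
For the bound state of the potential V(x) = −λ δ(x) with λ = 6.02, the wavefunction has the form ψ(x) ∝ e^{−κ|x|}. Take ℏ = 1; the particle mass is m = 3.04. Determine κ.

κ = 18.3

Integrate −(ℏ²/2m)ψ'' − λδ(x)ψ = Eψ from −ε to +ε: the ψ'' term gives ψ'(0⁺) − ψ'(0⁻) and the δ term gives −(2mλ/ℏ²)ψ(0).
With ψ ∝ e^{−κ|x|} this yields −2κ = −2mλ/ℏ², so κ = mλ/ℏ² = 18.30.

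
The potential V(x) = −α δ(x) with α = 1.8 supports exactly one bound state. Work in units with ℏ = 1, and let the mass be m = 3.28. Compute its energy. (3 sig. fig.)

E = -5.31

The bound state is ψ(x) = √κ e^{−κ|x|}. The derivative jump ψ'(0⁺) − ψ'(0⁻) = −(2mα/ℏ²)ψ(0) fixes κ = mα/ℏ² = 5.904.
Then E = −ℏ²κ²/(2m) = −mα²/(2ℏ²) = -5.314.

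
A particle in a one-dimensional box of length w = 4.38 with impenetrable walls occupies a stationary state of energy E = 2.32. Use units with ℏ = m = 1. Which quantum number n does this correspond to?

n = 3

For an infinite well E_n = n²π²ℏ²/(2mw²), so n = (w/πℏ)√(2mE).
n = (4.38/π) × √(2 × 1 × 2.32) = 3.003 → n = 3.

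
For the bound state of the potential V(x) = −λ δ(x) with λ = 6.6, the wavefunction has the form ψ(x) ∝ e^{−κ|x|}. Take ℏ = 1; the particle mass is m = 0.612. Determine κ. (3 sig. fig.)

Integrating the TISE across x = 0 gives the cusp condition ψ'(0⁺) − ψ'(0⁻) = −(2mλ/ℏ²)ψ(0).
With ψ ∝ e^{−κ|x|} this yields −2κ = −2mλ/ℏ², so κ = mλ/ℏ² = 4.039.

κ = 4.04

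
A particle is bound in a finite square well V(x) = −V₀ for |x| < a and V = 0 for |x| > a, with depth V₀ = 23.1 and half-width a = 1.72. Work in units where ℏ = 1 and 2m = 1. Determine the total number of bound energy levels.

N = 6

The dimensionless depth is z₀ = a√(2mV₀)/ℏ = 1.72 × √(23.10) = 8.267.
The even/odd transcendental equations gain one root per π/2 in z₀, giving N = 1 + ⌊2z₀/π⌋ = 1 + ⌊5.263⌋ = 6.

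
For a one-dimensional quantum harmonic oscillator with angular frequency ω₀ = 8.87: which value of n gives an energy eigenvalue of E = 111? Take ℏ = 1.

Invert E_n = (n + ½)ℏω₀: n = E/ℏω₀ − ½ = 12.014, so n = 12.

n = 12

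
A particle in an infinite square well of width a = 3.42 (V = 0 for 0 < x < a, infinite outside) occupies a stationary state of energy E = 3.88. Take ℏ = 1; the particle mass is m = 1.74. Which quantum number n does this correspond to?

n = 4

From E_n = n²π²ℏ²/(2ma²) invert to n = √(2ma²E)/(πℏ).
n = (3.42/π) × √(2 × 1.74 × 3.88) = 4.000 → n = 4.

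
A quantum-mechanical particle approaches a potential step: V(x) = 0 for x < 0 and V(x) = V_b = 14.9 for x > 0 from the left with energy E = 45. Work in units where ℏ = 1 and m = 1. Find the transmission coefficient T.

The wavenumbers are k₁ = √(2mE)/ℏ = 9.487 on the left and k₂ = √(2m(E − V_b))/ℏ = 7.759 on the right.
Continuity of ψ and ψ′ at the step yields the reflection amplitude r = (k₁ − k₂)/(k₁ + k₂) = 0.1002; thus R = |r|² = 0.01004, T = 0.9900.

T = 0.990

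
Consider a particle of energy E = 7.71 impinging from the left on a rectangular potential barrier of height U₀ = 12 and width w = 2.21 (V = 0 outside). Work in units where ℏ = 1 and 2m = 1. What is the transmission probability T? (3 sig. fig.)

Since E < U₀ the interior solution is evanescent with decay constant κ = √(2m(U₀ − E))/ℏ = 2.071.
κw = 4.577, sinh(κw) = 48.63.
The exact tunnelling result is T⁻¹ = 1 + U₀² sinh²(κw) / [4E(U₀ − E)] = 2575, so T = 0.000388.

T = 0.000388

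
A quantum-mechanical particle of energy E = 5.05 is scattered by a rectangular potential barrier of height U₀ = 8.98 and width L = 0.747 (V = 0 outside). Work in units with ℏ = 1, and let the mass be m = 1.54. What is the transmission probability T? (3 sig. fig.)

T = 0.0215

E < U₀: inside the barrier ψ ∝ e^{±κx} with κ = √(2m(U₀ − E))/ℏ = 3.479.
κL = 2.599, sinh(κL) = 6.687.
The exact tunnelling result is T⁻¹ = 1 + U₀² sinh²(κL) / [4E(U₀ − E)] = 46.43, so T = 0.0215.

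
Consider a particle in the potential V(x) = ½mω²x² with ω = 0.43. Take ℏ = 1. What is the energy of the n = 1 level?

E = 0.645

Using E_n = (n + ½)ℏω: E_1 = 1.5 × 0.43 = 0.6450.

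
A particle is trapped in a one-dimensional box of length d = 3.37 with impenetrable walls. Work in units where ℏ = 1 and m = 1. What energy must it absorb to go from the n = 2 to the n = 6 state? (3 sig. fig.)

E_n = n²π²ℏ²/(2md²), so ΔE = (6² − 2²) π²ℏ²/(2md²).
ΔE = 32 × π² / (2 × 1 × 3.37²) = 13.90.

ΔE = 13.9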